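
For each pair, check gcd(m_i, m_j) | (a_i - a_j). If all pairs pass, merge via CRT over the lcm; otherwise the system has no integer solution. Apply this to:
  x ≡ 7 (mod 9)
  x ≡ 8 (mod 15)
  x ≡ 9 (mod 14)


Moduli 9, 15, 14 are not pairwise coprime, so CRT works modulo lcm(m_i) when all pairwise compatibility conditions hold.
Pairwise compatibility: gcd(m_i, m_j) must divide a_i - a_j for every pair.
Merge one congruence at a time:
  Start: x ≡ 7 (mod 9).
  Combine with x ≡ 8 (mod 15): gcd(9, 15) = 3, and 8 - 7 = 1 is NOT divisible by 3.
    ⇒ system is inconsistent (no integer solution).

No solution (the system is inconsistent).


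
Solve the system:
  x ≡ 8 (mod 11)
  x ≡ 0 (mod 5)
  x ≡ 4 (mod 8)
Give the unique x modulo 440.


Moduli 11, 5, 8 are pairwise coprime; by CRT there is a unique solution modulo M = 11 · 5 · 8 = 440.
Solve pairwise, accumulating the modulus:
  Start with x ≡ 8 (mod 11).
  Combine with x ≡ 0 (mod 5): since gcd(11, 5) = 1, we get a unique residue mod 55.
    Write x = 8 + 11·t and substitute into x ≡ 0 (mod 5): 11·t ≡ 0 − 8 = -8 (mod 5).
    Reduce coefficients mod 5: 1·t ≡ 2 (mod 5).
    So t ≡ 2 (mod 5).
    Then x = 8 + 11·2 = 30, valid modulo lcm(11, 5) = 55: x ≡ 30 (mod 55).
  Combine with x ≡ 4 (mod 8): since gcd(55, 8) = 1, we get a unique residue mod 440.
    Write x = 30 + 55·t and substitute into x ≡ 4 (mod 8): 55·t ≡ 4 − 30 = -26 (mod 8).
    Reduce coefficients mod 8: 7·t ≡ 6 (mod 8).
    The inverse of 7 mod 8 is 7 (since 7·7 = 49 = 6·8 + 1), so t ≡ 7·6 = 42 ≡ 2 (mod 8).
    Then x = 30 + 55·2 = 140, valid modulo lcm(55, 8) = 440: x ≡ 140 (mod 440).
Verify: 140 mod 11 = 8 ✓, 140 mod 5 = 0 ✓, 140 mod 8 = 4 ✓.

x ≡ 140 (mod 440).


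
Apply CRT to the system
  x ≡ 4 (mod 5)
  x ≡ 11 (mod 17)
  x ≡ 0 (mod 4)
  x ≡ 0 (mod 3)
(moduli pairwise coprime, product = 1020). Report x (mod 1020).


Product of moduli M = 5 · 17 · 4 · 3 = 1020.
Merge one congruence at a time:
  Start: x ≡ 4 (mod 5).
  Combine with x ≡ 11 (mod 17); new modulus lcm = 85.
    Write x = 4 + 5·t and substitute into x ≡ 11 (mod 17): 5·t ≡ 11 − 4 = 7 (mod 17).
    The inverse of 5 mod 17 is 7 (since 5·7 = 35 = 2·17 + 1), so t ≡ 7·7 = 49 ≡ 15 (mod 17).
    Then x = 4 + 5·15 = 79, valid modulo lcm(5, 17) = 85: x ≡ 79 (mod 85).
  Combine with x ≡ 0 (mod 4); new modulus lcm = 340.
    Write x = 79 + 85·t and substitute into x ≡ 0 (mod 4): 85·t ≡ 0 − 79 = -79 (mod 4).
    Reduce coefficients mod 4: 1·t ≡ 1 (mod 4).
    So t ≡ 1 (mod 4).
    Then x = 79 + 85·1 = 164, valid modulo lcm(85, 4) = 340: x ≡ 164 (mod 340).
  Combine with x ≡ 0 (mod 3); new modulus lcm = 1020.
    Write x = 164 + 340·t and substitute into x ≡ 0 (mod 3): 340·t ≡ 0 − 164 = -164 (mod 3).
    Reduce coefficients mod 3: 1·t ≡ 1 (mod 3).
    So t ≡ 1 (mod 3).
    Then x = 164 + 340·1 = 504, valid modulo lcm(340, 3) = 1020: x ≡ 504 (mod 1020).
Verify against each original: 504 mod 5 = 4, 504 mod 17 = 11, 504 mod 4 = 0, 504 mod 3 = 0.

x ≡ 504 (mod 1020).


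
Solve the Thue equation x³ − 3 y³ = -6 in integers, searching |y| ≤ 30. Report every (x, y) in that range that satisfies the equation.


The equation is x³ - 3y³ = -6. For fixed y, x³ = 3·y³ − 6, so a solution requires the RHS to be a perfect cube.
Strategy: iterate y from -30 to 30, compute RHS = 3·y³ − 6, and check whether it is a (positive or negative) perfect cube.
Check small values of y:
  y = 0: RHS = -6 is not a perfect cube.
  y = 1: RHS = -3 is not a perfect cube.
  y = -1: RHS = -9 is not a perfect cube.
  y = 2: RHS = 18 is not a perfect cube.
  y = -2: RHS = -30 is not a perfect cube.
  y = 3: RHS = 75 is not a perfect cube.
  y = -3: RHS = -87 is not a perfect cube.
Continuing the search up to |y| = 30 finds no solutions either.
No (x, y) in the scanned range satisfies the equation.

No integer solutions with |y| ≤ 30.


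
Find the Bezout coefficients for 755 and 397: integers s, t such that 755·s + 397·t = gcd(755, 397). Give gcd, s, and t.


Euclidean algorithm on (755, 397) — divide until remainder is 0:
  755 = 1 · 397 + 358
  397 = 1 · 358 + 39
  358 = 9 · 39 + 7
  39 = 5 · 7 + 4
  7 = 1 · 4 + 3
  4 = 1 · 3 + 1
  3 = 3 · 1 + 0
gcd(755, 397) = 1.
Track Bezout coefficients alongside the remainders: start with r₀ = 755 = a·1 + b·0 (s = 1, t = 0) and r₁ = 397 = a·0 + b·1 (s = 0, t = 1); each new remainder r_{k+1} = r_{k-1} − q_k·r_k inherits s_{k+1} = s_{k-1} − q_k·s_k, t_{k+1} = t_{k-1} − q_k·t_k, so r_k = a·s_k + b·t_k at every step:
  q = 1: r = 358, s = 1 − 1·0 = 1, t = 0 − 1·1 = -1  (check: 755·1 + 397·(-1) = 358)
  q = 1: r = 39, s = 0 − 1·1 = -1, t = 1 − 1·(-1) = 2  (check: 755·(-1) + 397·2 = 39)
  q = 9: r = 7, s = 1 − 9·(-1) = 10, t = -1 − 9·2 = -19  (check: 755·10 + 397·(-19) = 7)
  q = 5: r = 4, s = -1 − 5·10 = -51, t = 2 − 5·(-19) = 97  (check: 755·(-51) + 397·97 = 4)
  q = 1: r = 3, s = 10 − 1·(-51) = 61, t = -19 − 1·97 = -116  (check: 755·61 + 397·(-116) = 3)
  q = 1: r = 1, s = -51 − 1·61 = -112, t = 97 − 1·(-116) = 213  (check: 755·(-112) + 397·213 = 1)
The row with r = 1 (the gcd) gives the Bezout coefficients s = -112, t = 213.
Result: 755 · (-112) + 397 · (213) = 1.

gcd(755, 397) = 1; s = -112, t = 213 (check: 755·(-112) + 397·213 = 1).


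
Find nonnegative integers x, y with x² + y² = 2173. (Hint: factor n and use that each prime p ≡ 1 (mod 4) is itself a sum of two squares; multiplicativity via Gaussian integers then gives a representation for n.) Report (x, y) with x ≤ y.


Step 1: Factor n = 2173 = 41 · 53.
Step 2: Check the mod-4 condition on each prime factor: 41 ≡ 1 (mod 4), exponent 1; 53 ≡ 1 (mod 4), exponent 1.
All primes ≡ 3 (mod 4) appear to even exponent (or don't appear), so by the two-squares theorem n IS expressible as a sum of two squares.
Step 3: Build a representation. Here n = 41 · 53 is a product of primes ≡ 1 (mod 4). Each prime p ≡ 1 (mod 4) is itself a sum of two squares; find a² by testing p − a² for a perfect square:
  41: 41 − 1² = 40, 41 − 2² = 37, 41 − 3² = 32, 41 − 4² = 25 = 5² ⇒ 41 = 4² + 5².
  53: 53 − 1² = 52, 53 − 2² = 49 = 7² ⇒ 53 = 2² + 7².
  Combine using the Brahmagupta–Fibonacci identity (a² + b²)(c² + d²) = (ac − bd)² + (ad + bc)² = (ac + bd)² + (ad − bc)²:
  41 · 53 = 2173: from (4² + 5²)(2² + 7²), take (4·2 − 5·7, 4·7 + 5·2) = (8 − 35, 28 + 10) = (-27, 38); dropping signs (only squares matter) gives (27, 38); check 27² + 38² = 729 + 1444 = 2173 ✓.
Step 4: Order so x ≤ y and verify: 27² + 38² = 729 + 1444 = 2173 = n. ✓

n = 2173 = 27² + 38² (one valid representation with x ≤ y).


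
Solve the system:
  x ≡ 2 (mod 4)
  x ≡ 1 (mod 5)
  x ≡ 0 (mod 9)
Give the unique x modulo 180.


Moduli 4, 5, 9 are pairwise coprime; by CRT there is a unique solution modulo M = 4 · 5 · 9 = 180.
Solve pairwise, accumulating the modulus:
  Start with x ≡ 2 (mod 4).
  Combine with x ≡ 1 (mod 5): since gcd(4, 5) = 1, we get a unique residue mod 20.
    Write x = 2 + 4·t and substitute into x ≡ 1 (mod 5): 4·t ≡ 1 − 2 = -1 (mod 5).
    Reduce coefficients mod 5: 4·t ≡ 4 (mod 5).
    The inverse of 4 mod 5 is 4 (since 4·4 = 16 = 3·5 + 1), so t ≡ 4·4 = 16 ≡ 1 (mod 5).
    Then x = 2 + 4·1 = 6, valid modulo lcm(4, 5) = 20: x ≡ 6 (mod 20).
  Combine with x ≡ 0 (mod 9): since gcd(20, 9) = 1, we get a unique residue mod 180.
    Write x = 6 + 20·t and substitute into x ≡ 0 (mod 9): 20·t ≡ 0 − 6 = -6 (mod 9).
    Reduce coefficients mod 9: 2·t ≡ 3 (mod 9).
    The inverse of 2 mod 9 is 5 (since 2·5 = 10 = 1·9 + 1), so t ≡ 5·3 = 15 ≡ 6 (mod 9).
    Then x = 6 + 20·6 = 126, valid modulo lcm(20, 9) = 180: x ≡ 126 (mod 180).
Verify: 126 mod 4 = 2 ✓, 126 mod 5 = 1 ✓, 126 mod 9 = 0 ✓.

x ≡ 126 (mod 180).


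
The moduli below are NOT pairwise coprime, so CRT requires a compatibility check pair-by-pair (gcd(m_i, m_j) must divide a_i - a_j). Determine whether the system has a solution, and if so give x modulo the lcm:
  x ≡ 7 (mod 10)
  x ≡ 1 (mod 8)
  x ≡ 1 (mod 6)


Moduli 10, 8, 6 are not pairwise coprime, so CRT works modulo lcm(m_i) when all pairwise compatibility conditions hold.
Pairwise compatibility: gcd(m_i, m_j) must divide a_i - a_j for every pair.
Merge one congruence at a time:
  Start: x ≡ 7 (mod 10).
  Combine with x ≡ 1 (mod 8): gcd(10, 8) = 2; 1 - 7 = -6, which IS divisible by 2, so compatible.
    Write x = 7 + 10·t and substitute into x ≡ 1 (mod 8): 10·t ≡ 1 − 7 = -6 (mod 8).
    Divide the congruence (and modulus) by g = 2: 5·t ≡ -3 (mod 4).
    Reduce coefficients mod 4: 1·t ≡ 1 (mod 4).
    So t ≡ 1 (mod 4).
    Then x = 7 + 10·1 = 17, valid modulo lcm(10, 8) = 40: x ≡ 17 (mod 40).
  Combine with x ≡ 1 (mod 6): gcd(40, 6) = 2; 1 - 17 = -16, which IS divisible by 2, so compatible.
    Write x = 17 + 40·t and substitute into x ≡ 1 (mod 6): 40·t ≡ 1 − 17 = -16 (mod 6).
    Divide the congruence (and modulus) by g = 2: 20·t ≡ -8 (mod 3).
    Reduce coefficients mod 3: 2·t ≡ 1 (mod 3).
    The inverse of 2 mod 3 is 2 (since 2·2 = 4 = 1·3 + 1), so t ≡ 2·1 = 2 ≡ 2 (mod 3).
    Then x = 17 + 40·2 = 97, valid modulo lcm(40, 6) = 120: x ≡ 97 (mod 120).
Verify: 97 mod 10 = 7, 97 mod 8 = 1, 97 mod 6 = 1.

x ≡ 97 (mod 120).


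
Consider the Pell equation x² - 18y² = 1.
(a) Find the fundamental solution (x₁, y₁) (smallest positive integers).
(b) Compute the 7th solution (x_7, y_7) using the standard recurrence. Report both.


Step 1: Find the fundamental solution (x₁, y₁) of x² - 18y² = 1.
  Expand √18 as a continued fraction. a₀ = ⌊√18⌋ = 4; iterate m_{k+1} = d_k·a_k − m_k, d_{k+1} = (18 − m_{k+1}²)/d_k, a_{k+1} = ⌊(a₀ + m_{k+1})/d_{k+1}⌋ (starting m₀ = 0, d₀ = 1), with convergents p_k = a_k·p_{k-1} + p_{k-2}, q_k = a_k·q_{k-1} + q_{k-2} (p₋₁ = 1, q₋₁ = 0):
  k = 0: a₀ = 4; p₀/q₀ = 4/1; p₀² − 18·q₀² = 16 − 18 = -2.
  k = 1: m = 4, d = 2, a = ⌊(4 + 4)/2⌋ = 4; p/q = (4·4 + 1)/(4·1 + 0) = 17/4; p² − 18·q² = 289 − 288 = 1.
  The first convergent with p² − 18·q² = 1 gives the fundamental solution (x₁, y₁) = (17, 4).
Step 2: Apply the recurrence (x_{n+1}, y_{n+1}) = (x₁x_n + 18y₁y_n, x₁y_n + y₁x_n) repeatedly.
  From (x_1, y_1) = (17, 4): x_2 = 17·17 + 18·4·4 = 577; y_2 = 17·4 + 4·17 = 136.
  From (x_2, y_2) = (577, 136): x_3 = 17·577 + 18·4·136 = 19601; y_3 = 17·136 + 4·577 = 4620.
  From (x_3, y_3) = (19601, 4620): x_4 = 17·19601 + 18·4·4620 = 665857; y_4 = 17·4620 + 4·19601 = 156944.
  From (x_4, y_4) = (665857, 156944): x_5 = 17·665857 + 18·4·156944 = 22619537; y_5 = 17·156944 + 4·665857 = 5331476.
  From (x_5, y_5) = (22619537, 5331476): x_6 = 17·22619537 + 18·4·5331476 = 768398401; y_6 = 17·5331476 + 4·22619537 = 181113240.
  From (x_6, y_6) = (768398401, 181113240): x_7 = 17·768398401 + 18·4·181113240 = 26102926097; y_7 = 17·181113240 + 4·768398401 = 6152518684.
Step 3: Verify x_7² - 18·y_7² = 681362750825443653409 - 681362750825443653408 = 1 (should be 1). ✓

(x_1, y_1) = (17, 4); (x_7, y_7) = (26102926097, 6152518684).


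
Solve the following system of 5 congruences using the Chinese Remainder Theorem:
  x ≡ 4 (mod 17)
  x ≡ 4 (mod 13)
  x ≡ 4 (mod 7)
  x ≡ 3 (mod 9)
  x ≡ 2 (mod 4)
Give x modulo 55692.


Product of moduli M = 17 · 13 · 7 · 9 · 4 = 55692.
Merge one congruence at a time:
  Start: x ≡ 4 (mod 17).
  Combine with x ≡ 4 (mod 13); new modulus lcm = 221.
    Write x = 4 + 17·t and substitute into x ≡ 4 (mod 13): 17·t ≡ 4 − 4 = 0 (mod 13).
    Reduce coefficients mod 13: 4·t ≡ 0 (mod 13).
    The inverse of 4 mod 13 is 10 (since 4·10 = 40 = 3·13 + 1), so t ≡ 10·0 = 0 ≡ 0 (mod 13).
    Then x = 4 + 17·0 = 4, valid modulo lcm(17, 13) = 221: x ≡ 4 (mod 221).
  Combine with x ≡ 4 (mod 7); new modulus lcm = 1547.
    Write x = 4 + 221·t and substitute into x ≡ 4 (mod 7): 221·t ≡ 4 − 4 = 0 (mod 7).
    Reduce coefficients mod 7: 4·t ≡ 0 (mod 7).
    The inverse of 4 mod 7 is 2 (since 4·2 = 8 = 1·7 + 1), so t ≡ 2·0 = 0 ≡ 0 (mod 7).
    Then x = 4 + 221·0 = 4, valid modulo lcm(221, 7) = 1547: x ≡ 4 (mod 1547).
  Combine with x ≡ 3 (mod 9); new modulus lcm = 13923.
    Write x = 4 + 1547·t and substitute into x ≡ 3 (mod 9): 1547·t ≡ 3 − 4 = -1 (mod 9).
    Reduce coefficients mod 9: 8·t ≡ 8 (mod 9).
    The inverse of 8 mod 9 is 8 (since 8·8 = 64 = 7·9 + 1), so t ≡ 8·8 = 64 ≡ 1 (mod 9).
    Then x = 4 + 1547·1 = 1551, valid modulo lcm(1547, 9) = 13923: x ≡ 1551 (mod 13923).
  Combine with x ≡ 2 (mod 4); new modulus lcm = 55692.
    Write x = 1551 + 13923·t and substitute into x ≡ 2 (mod 4): 13923·t ≡ 2 − 1551 = -1549 (mod 4).
    Reduce coefficients mod 4: 3·t ≡ 3 (mod 4).
    The inverse of 3 mod 4 is 3 (since 3·3 = 9 = 2·4 + 1), so t ≡ 3·3 = 9 ≡ 1 (mod 4).
    Then x = 1551 + 13923·1 = 15474, valid modulo lcm(13923, 4) = 55692: x ≡ 15474 (mod 55692).
Verify against each original: 15474 mod 17 = 4, 15474 mod 13 = 4, 15474 mod 7 = 4, 15474 mod 9 = 3, 15474 mod 4 = 2.

x ≡ 15474 (mod 55692).


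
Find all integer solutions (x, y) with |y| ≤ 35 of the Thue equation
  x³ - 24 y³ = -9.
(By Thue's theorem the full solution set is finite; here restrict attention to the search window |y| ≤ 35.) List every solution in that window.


The equation is x³ - 24y³ = -9. For fixed y, x³ = 24·y³ − 9, so a solution requires the RHS to be a perfect cube.
Strategy: iterate y from -35 to 35, compute RHS = 24·y³ − 9, and check whether it is a (positive or negative) perfect cube.
Check small values of y:
  y = 0: RHS = -9 is not a perfect cube.
  y = 1: RHS = 15 is not a perfect cube.
  y = -1: RHS = -33 is not a perfect cube.
  y = 2: RHS = 183 is not a perfect cube.
  y = -2: RHS = -201 is not a perfect cube.
  y = 3: RHS = 639 is not a perfect cube.
  y = -3: RHS = -657 is not a perfect cube.
Continuing the search up to |y| = 35 finds no solutions either.
No (x, y) in the scanned range satisfies the equation.

No integer solutions with |y| ≤ 35.


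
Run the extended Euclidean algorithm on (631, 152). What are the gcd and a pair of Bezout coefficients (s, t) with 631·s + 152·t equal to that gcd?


Euclidean algorithm on (631, 152) — divide until remainder is 0:
  631 = 4 · 152 + 23
  152 = 6 · 23 + 14
  23 = 1 · 14 + 9
  14 = 1 · 9 + 5
  9 = 1 · 5 + 4
  5 = 1 · 4 + 1
  4 = 4 · 1 + 0
gcd(631, 152) = 1.
Track Bezout coefficients alongside the remainders: start with r₀ = 631 = a·1 + b·0 (s = 1, t = 0) and r₁ = 152 = a·0 + b·1 (s = 0, t = 1); each new remainder r_{k+1} = r_{k-1} − q_k·r_k inherits s_{k+1} = s_{k-1} − q_k·s_k, t_{k+1} = t_{k-1} − q_k·t_k, so r_k = a·s_k + b·t_k at every step:
  q = 4: r = 23, s = 1 − 4·0 = 1, t = 0 − 4·1 = -4  (check: 631·1 + 152·(-4) = 23)
  q = 6: r = 14, s = 0 − 6·1 = -6, t = 1 − 6·(-4) = 25  (check: 631·(-6) + 152·25 = 14)
  q = 1: r = 9, s = 1 − 1·(-6) = 7, t = -4 − 1·25 = -29  (check: 631·7 + 152·(-29) = 9)
  q = 1: r = 5, s = -6 − 1·7 = -13, t = 25 − 1·(-29) = 54  (check: 631·(-13) + 152·54 = 5)
  q = 1: r = 4, s = 7 − 1·(-13) = 20, t = -29 − 1·54 = -83  (check: 631·20 + 152·(-83) = 4)
  q = 1: r = 1, s = -13 − 1·20 = -33, t = 54 − 1·(-83) = 137  (check: 631·(-33) + 152·137 = 1)
The row with r = 1 (the gcd) gives the Bezout coefficients s = -33, t = 137.
Result: 631 · (-33) + 152 · (137) = 1.

gcd(631, 152) = 1; s = -33, t = 137 (check: 631·(-33) + 152·137 = 1).


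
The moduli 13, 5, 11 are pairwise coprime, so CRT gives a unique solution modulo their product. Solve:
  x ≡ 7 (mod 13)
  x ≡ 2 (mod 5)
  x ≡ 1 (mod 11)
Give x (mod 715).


Moduli 13, 5, 11 are pairwise coprime; by CRT there is a unique solution modulo M = 13 · 5 · 11 = 715.
Solve pairwise, accumulating the modulus:
  Start with x ≡ 7 (mod 13).
  Combine with x ≡ 2 (mod 5): since gcd(13, 5) = 1, we get a unique residue mod 65.
    Write x = 7 + 13·t and substitute into x ≡ 2 (mod 5): 13·t ≡ 2 − 7 = -5 (mod 5).
    Reduce coefficients mod 5: 3·t ≡ 0 (mod 5).
    The inverse of 3 mod 5 is 2 (since 3·2 = 6 = 1·5 + 1), so t ≡ 2·0 = 0 ≡ 0 (mod 5).
    Then x = 7 + 13·0 = 7, valid modulo lcm(13, 5) = 65: x ≡ 7 (mod 65).
  Combine with x ≡ 1 (mod 11): since gcd(65, 11) = 1, we get a unique residue mod 715.
    Write x = 7 + 65·t and substitute into x ≡ 1 (mod 11): 65·t ≡ 1 − 7 = -6 (mod 11).
    Reduce coefficients mod 11: 10·t ≡ 5 (mod 11).
    The inverse of 10 mod 11 is 10 (since 10·10 = 100 = 9·11 + 1), so t ≡ 10·5 = 50 ≡ 6 (mod 11).
    Then x = 7 + 65·6 = 397, valid modulo lcm(65, 11) = 715: x ≡ 397 (mod 715).
Verify: 397 mod 13 = 7 ✓, 397 mod 5 = 2 ✓, 397 mod 11 = 1 ✓.

x ≡ 397 (mod 715).


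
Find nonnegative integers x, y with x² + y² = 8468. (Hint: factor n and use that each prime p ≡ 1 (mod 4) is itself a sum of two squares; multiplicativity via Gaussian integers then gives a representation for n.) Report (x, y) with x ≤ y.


Step 1: Factor n = 8468 = 2^2 · 29 · 73.
Step 2: Check the mod-4 condition on each prime factor: 2 = 2 (special); 29 ≡ 1 (mod 4), exponent 1; 73 ≡ 1 (mod 4), exponent 1.
All primes ≡ 3 (mod 4) appear to even exponent (or don't appear), so by the two-squares theorem n IS expressible as a sum of two squares.
Step 3: Build a representation. Group n = k² · m with k = 2 and m = 29 · 73 = 2117 (a product of primes ≡ 1 (mod 4)); a representation of m scales to one of n via (k·x)² + (k·y)² = k²(x² + y²). Each prime p ≡ 1 (mod 4) is itself a sum of two squares; find a² by testing p − a² for a perfect square:
  29: 29 − 1² = 28, 29 − 2² = 25 = 5² ⇒ 29 = 2² + 5².
  73: 73 − 1² = 72, 73 − 2² = 69, 73 − 3² = 64 = 8² ⇒ 73 = 3² + 8².
  Combine using the Brahmagupta–Fibonacci identity (a² + b²)(c² + d²) = (ac − bd)² + (ad + bc)² = (ac + bd)² + (ad − bc)²:
  29 · 73 = 2117: from (2² + 5²)(3² + 8²), take (2·3 − 5·8, 2·8 + 5·3) = (6 − 40, 16 + 15) = (-34, 31); dropping signs (only squares matter) gives (34, 31); check 34² + 31² = 1156 + 961 = 2117 ✓.
  Scale by k = 2: (2·34, 2·31) = (68, 62).
Step 4: Order so x ≤ y and verify: 62² + 68² = 3844 + 4624 = 8468 = n. ✓

n = 8468 = 62² + 68² (one valid representation with x ≤ y).


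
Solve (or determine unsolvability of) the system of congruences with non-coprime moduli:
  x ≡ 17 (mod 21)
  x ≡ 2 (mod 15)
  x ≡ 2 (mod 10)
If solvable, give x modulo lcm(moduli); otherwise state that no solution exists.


Moduli 21, 15, 10 are not pairwise coprime, so CRT works modulo lcm(m_i) when all pairwise compatibility conditions hold.
Pairwise compatibility: gcd(m_i, m_j) must divide a_i - a_j for every pair.
Merge one congruence at a time:
  Start: x ≡ 17 (mod 21).
  Combine with x ≡ 2 (mod 15): gcd(21, 15) = 3; 2 - 17 = -15, which IS divisible by 3, so compatible.
    Write x = 17 + 21·t and substitute into x ≡ 2 (mod 15): 21·t ≡ 2 − 17 = -15 (mod 15).
    Divide the congruence (and modulus) by g = 3: 7·t ≡ -5 (mod 5).
    Reduce coefficients mod 5: 2·t ≡ 0 (mod 5).
    The inverse of 2 mod 5 is 3 (since 2·3 = 6 = 1·5 + 1), so t ≡ 3·0 = 0 ≡ 0 (mod 5).
    Then x = 17 + 21·0 = 17, valid modulo lcm(21, 15) = 105: x ≡ 17 (mod 105).
  Combine with x ≡ 2 (mod 10): gcd(105, 10) = 5; 2 - 17 = -15, which IS divisible by 5, so compatible.
    Write x = 17 + 105·t and substitute into x ≡ 2 (mod 10): 105·t ≡ 2 − 17 = -15 (mod 10).
    Divide the congruence (and modulus) by g = 5: 21·t ≡ -3 (mod 2).
    Reduce coefficients mod 2: 1·t ≡ 1 (mod 2).
    So t ≡ 1 (mod 2).
    Then x = 17 + 105·1 = 122, valid modulo lcm(105, 10) = 210: x ≡ 122 (mod 210).
Verify: 122 mod 21 = 17, 122 mod 15 = 2, 122 mod 10 = 2.

x ≡ 122 (mod 210).


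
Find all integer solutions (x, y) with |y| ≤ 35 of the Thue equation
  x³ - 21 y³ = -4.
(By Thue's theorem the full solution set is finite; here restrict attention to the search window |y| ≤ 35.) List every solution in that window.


The equation is x³ - 21y³ = -4. For fixed y, x³ = 21·y³ − 4, so a solution requires the RHS to be a perfect cube.
Strategy: iterate y from -35 to 35, compute RHS = 21·y³ − 4, and check whether it is a (positive or negative) perfect cube.
Check small values of y:
  y = 0: RHS = -4 is not a perfect cube.
  y = 1: RHS = 17 is not a perfect cube.
  y = -1: RHS = -25 is not a perfect cube.
  y = 2: RHS = 164 is not a perfect cube.
  y = -2: RHS = -172 is not a perfect cube.
  y = 3: RHS = 563 is not a perfect cube.
  y = -3: RHS = -571 is not a perfect cube.
Continuing the search up to |y| = 35 finds no solutions either.
No (x, y) in the scanned range satisfies the equation.

No integer solutions with |y| ≤ 35.


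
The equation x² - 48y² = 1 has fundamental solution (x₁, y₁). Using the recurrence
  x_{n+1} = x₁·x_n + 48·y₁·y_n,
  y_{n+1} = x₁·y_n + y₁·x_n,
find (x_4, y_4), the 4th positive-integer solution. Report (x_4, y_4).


Step 1: Find the fundamental solution (x₁, y₁) of x² - 48y² = 1.
  Expand √48 as a continued fraction. a₀ = ⌊√48⌋ = 6; iterate m_{k+1} = d_k·a_k − m_k, d_{k+1} = (48 − m_{k+1}²)/d_k, a_{k+1} = ⌊(a₀ + m_{k+1})/d_{k+1}⌋ (starting m₀ = 0, d₀ = 1), with convergents p_k = a_k·p_{k-1} + p_{k-2}, q_k = a_k·q_{k-1} + q_{k-2} (p₋₁ = 1, q₋₁ = 0):
  k = 0: a₀ = 6; p₀/q₀ = 6/1; p₀² − 48·q₀² = 36 − 48 = -12.
  k = 1: m = 6, d = 12, a = ⌊(6 + 6)/12⌋ = 1; p/q = (1·6 + 1)/(1·1 + 0) = 7/1; p² − 48·q² = 49 − 48 = 1.
  The first convergent with p² − 48·q² = 1 gives the fundamental solution (x₁, y₁) = (7, 1).
Step 2: Apply the recurrence (x_{n+1}, y_{n+1}) = (x₁x_n + 48y₁y_n, x₁y_n + y₁x_n) repeatedly.
  From (x_1, y_1) = (7, 1): x_2 = 7·7 + 48·1·1 = 97; y_2 = 7·1 + 1·7 = 14.
  From (x_2, y_2) = (97, 14): x_3 = 7·97 + 48·1·14 = 1351; y_3 = 7·14 + 1·97 = 195.
  From (x_3, y_3) = (1351, 195): x_4 = 7·1351 + 48·1·195 = 18817; y_4 = 7·195 + 1·1351 = 2716.
Step 3: Verify x_4² - 48·y_4² = 354079489 - 354079488 = 1 (should be 1). ✓

(x_1, y_1) = (7, 1); (x_4, y_4) = (18817, 2716).


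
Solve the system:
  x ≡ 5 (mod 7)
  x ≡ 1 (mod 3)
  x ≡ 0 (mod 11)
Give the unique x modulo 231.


Moduli 7, 3, 11 are pairwise coprime; by CRT there is a unique solution modulo M = 7 · 3 · 11 = 231.
Solve pairwise, accumulating the modulus:
  Start with x ≡ 5 (mod 7).
  Combine with x ≡ 1 (mod 3): since gcd(7, 3) = 1, we get a unique residue mod 21.
    Write x = 5 + 7·t and substitute into x ≡ 1 (mod 3): 7·t ≡ 1 − 5 = -4 (mod 3).
    Reduce coefficients mod 3: 1·t ≡ 2 (mod 3).
    So t ≡ 2 (mod 3).
    Then x = 5 + 7·2 = 19, valid modulo lcm(7, 3) = 21: x ≡ 19 (mod 21).
  Combine with x ≡ 0 (mod 11): since gcd(21, 11) = 1, we get a unique residue mod 231.
    Write x = 19 + 21·t and substitute into x ≡ 0 (mod 11): 21·t ≡ 0 − 19 = -19 (mod 11).
    Reduce coefficients mod 11: 10·t ≡ 3 (mod 11).
    The inverse of 10 mod 11 is 10 (since 10·10 = 100 = 9·11 + 1), so t ≡ 10·3 = 30 ≡ 8 (mod 11).
    Then x = 19 + 21·8 = 187, valid modulo lcm(21, 11) = 231: x ≡ 187 (mod 231).
Verify: 187 mod 7 = 5 ✓, 187 mod 3 = 1 ✓, 187 mod 11 = 0 ✓.

x ≡ 187 (mod 231).


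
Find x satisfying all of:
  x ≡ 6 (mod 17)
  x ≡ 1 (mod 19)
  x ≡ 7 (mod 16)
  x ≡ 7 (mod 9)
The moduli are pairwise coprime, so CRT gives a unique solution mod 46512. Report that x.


Product of moduli M = 17 · 19 · 16 · 9 = 46512.
Merge one congruence at a time:
  Start: x ≡ 6 (mod 17).
  Combine with x ≡ 1 (mod 19); new modulus lcm = 323.
    Write x = 6 + 17·t and substitute into x ≡ 1 (mod 19): 17·t ≡ 1 − 6 = -5 (mod 19).
    Reduce coefficients mod 19: 17·t ≡ 14 (mod 19).
    The inverse of 17 mod 19 is 9 (since 17·9 = 153 = 8·19 + 1), so t ≡ 9·14 = 126 ≡ 12 (mod 19).
    Then x = 6 + 17·12 = 210, valid modulo lcm(17, 19) = 323: x ≡ 210 (mod 323).
  Combine with x ≡ 7 (mod 16); new modulus lcm = 5168.
    Write x = 210 + 323·t and substitute into x ≡ 7 (mod 16): 323·t ≡ 7 − 210 = -203 (mod 16).
    Reduce coefficients mod 16: 3·t ≡ 5 (mod 16).
    The inverse of 3 mod 16 is 11 (since 3·11 = 33 = 2·16 + 1), so t ≡ 11·5 = 55 ≡ 7 (mod 16).
    Then x = 210 + 323·7 = 2471, valid modulo lcm(323, 16) = 5168: x ≡ 2471 (mod 5168).
  Combine with x ≡ 7 (mod 9); new modulus lcm = 46512.
    Write x = 2471 + 5168·t and substitute into x ≡ 7 (mod 9): 5168·t ≡ 7 − 2471 = -2464 (mod 9).
    Reduce coefficients mod 9: 2·t ≡ 2 (mod 9).
    The inverse of 2 mod 9 is 5 (since 2·5 = 10 = 1·9 + 1), so t ≡ 5·2 = 10 ≡ 1 (mod 9).
    Then x = 2471 + 5168·1 = 7639, valid modulo lcm(5168, 9) = 46512: x ≡ 7639 (mod 46512).
Verify against each original: 7639 mod 17 = 6, 7639 mod 19 = 1, 7639 mod 16 = 7, 7639 mod 9 = 7.

x ≡ 7639 (mod 46512).


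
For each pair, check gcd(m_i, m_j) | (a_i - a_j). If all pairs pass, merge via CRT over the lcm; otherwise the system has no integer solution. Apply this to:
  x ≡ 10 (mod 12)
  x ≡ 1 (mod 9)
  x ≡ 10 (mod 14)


Moduli 12, 9, 14 are not pairwise coprime, so CRT works modulo lcm(m_i) when all pairwise compatibility conditions hold.
Pairwise compatibility: gcd(m_i, m_j) must divide a_i - a_j for every pair.
Merge one congruence at a time:
  Start: x ≡ 10 (mod 12).
  Combine with x ≡ 1 (mod 9): gcd(12, 9) = 3; 1 - 10 = -9, which IS divisible by 3, so compatible.
    Write x = 10 + 12·t and substitute into x ≡ 1 (mod 9): 12·t ≡ 1 − 10 = -9 (mod 9).
    Divide the congruence (and modulus) by g = 3: 4·t ≡ -3 (mod 3).
    Reduce coefficients mod 3: 1·t ≡ 0 (mod 3).
    So t ≡ 0 (mod 3).
    Then x = 10 + 12·0 = 10, valid modulo lcm(12, 9) = 36: x ≡ 10 (mod 36).
  Combine with x ≡ 10 (mod 14): gcd(36, 14) = 2; 10 - 10 = 0, which IS divisible by 2, so compatible.
    Write x = 10 + 36·t and substitute into x ≡ 10 (mod 14): 36·t ≡ 10 − 10 = 0 (mod 14).
    Divide the congruence (and modulus) by g = 2: 18·t ≡ 0 (mod 7).
    Reduce coefficients mod 7: 4·t ≡ 0 (mod 7).
    The inverse of 4 mod 7 is 2 (since 4·2 = 8 = 1·7 + 1), so t ≡ 2·0 = 0 ≡ 0 (mod 7).
    Then x = 10 + 36·0 = 10, valid modulo lcm(36, 14) = 252: x ≡ 10 (mod 252).
Verify: 10 mod 12 = 10, 10 mod 9 = 1, 10 mod 14 = 10.

x ≡ 10 (mod 252).


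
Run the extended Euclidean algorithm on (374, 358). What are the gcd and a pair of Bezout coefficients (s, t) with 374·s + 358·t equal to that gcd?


Euclidean algorithm on (374, 358) — divide until remainder is 0:
  374 = 1 · 358 + 16
  358 = 22 · 16 + 6
  16 = 2 · 6 + 4
  6 = 1 · 4 + 2
  4 = 2 · 2 + 0
gcd(374, 358) = 2.
Track Bezout coefficients alongside the remainders: start with r₀ = 374 = a·1 + b·0 (s = 1, t = 0) and r₁ = 358 = a·0 + b·1 (s = 0, t = 1); each new remainder r_{k+1} = r_{k-1} − q_k·r_k inherits s_{k+1} = s_{k-1} − q_k·s_k, t_{k+1} = t_{k-1} − q_k·t_k, so r_k = a·s_k + b·t_k at every step:
  q = 1: r = 16, s = 1 − 1·0 = 1, t = 0 − 1·1 = -1  (check: 374·1 + 358·(-1) = 16)
  q = 22: r = 6, s = 0 − 22·1 = -22, t = 1 − 22·(-1) = 23  (check: 374·(-22) + 358·23 = 6)
  q = 2: r = 4, s = 1 − 2·(-22) = 45, t = -1 − 2·23 = -47  (check: 374·45 + 358·(-47) = 4)
  q = 1: r = 2, s = -22 − 1·45 = -67, t = 23 − 1·(-47) = 70  (check: 374·(-67) + 358·70 = 2)
The row with r = 2 (the gcd) gives the Bezout coefficients s = -67, t = 70.
Result: 374 · (-67) + 358 · (70) = 2.

gcd(374, 358) = 2; s = -67, t = 70 (check: 374·(-67) + 358·70 = 2).


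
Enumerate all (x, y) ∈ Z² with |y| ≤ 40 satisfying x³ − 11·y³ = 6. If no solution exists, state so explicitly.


The equation is x³ - 11y³ = 6. For fixed y, x³ = 11·y³ + 6, so a solution requires the RHS to be a perfect cube.
Strategy: iterate y from -40 to 40, compute RHS = 11·y³ + 6, and check whether it is a (positive or negative) perfect cube.
Check small values of y:
  y = 0: RHS = 6 is not a perfect cube.
  y = 1: RHS = 17 is not a perfect cube.
  y = -1: RHS = -5 is not a perfect cube.
  y = 2: RHS = 94 is not a perfect cube.
  y = -2: RHS = -82 is not a perfect cube.
  y = 3: RHS = 303 is not a perfect cube.
  y = -3: RHS = -291 is not a perfect cube.
Continuing the search up to |y| = 40 finds no solutions either.
No (x, y) in the scanned range satisfies the equation.

No integer solutions with |y| ≤ 40.


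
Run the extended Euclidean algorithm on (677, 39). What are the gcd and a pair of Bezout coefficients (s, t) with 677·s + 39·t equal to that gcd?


Euclidean algorithm on (677, 39) — divide until remainder is 0:
  677 = 17 · 39 + 14
  39 = 2 · 14 + 11
  14 = 1 · 11 + 3
  11 = 3 · 3 + 2
  3 = 1 · 2 + 1
  2 = 2 · 1 + 0
gcd(677, 39) = 1.
Track Bezout coefficients alongside the remainders: start with r₀ = 677 = a·1 + b·0 (s = 1, t = 0) and r₁ = 39 = a·0 + b·1 (s = 0, t = 1); each new remainder r_{k+1} = r_{k-1} − q_k·r_k inherits s_{k+1} = s_{k-1} − q_k·s_k, t_{k+1} = t_{k-1} − q_k·t_k, so r_k = a·s_k + b·t_k at every step:
  q = 17: r = 14, s = 1 − 17·0 = 1, t = 0 − 17·1 = -17  (check: 677·1 + 39·(-17) = 14)
  q = 2: r = 11, s = 0 − 2·1 = -2, t = 1 − 2·(-17) = 35  (check: 677·(-2) + 39·35 = 11)
  q = 1: r = 3, s = 1 − 1·(-2) = 3, t = -17 − 1·35 = -52  (check: 677·3 + 39·(-52) = 3)
  q = 3: r = 2, s = -2 − 3·3 = -11, t = 35 − 3·(-52) = 191  (check: 677·(-11) + 39·191 = 2)
  q = 1: r = 1, s = 3 − 1·(-11) = 14, t = -52 − 1·191 = -243  (check: 677·14 + 39·(-243) = 1)
The row with r = 1 (the gcd) gives the Bezout coefficients s = 14, t = -243.
Result: 677 · (14) + 39 · (-243) = 1.

gcd(677, 39) = 1; s = 14, t = -243 (check: 677·14 + 39·(-243) = 1).


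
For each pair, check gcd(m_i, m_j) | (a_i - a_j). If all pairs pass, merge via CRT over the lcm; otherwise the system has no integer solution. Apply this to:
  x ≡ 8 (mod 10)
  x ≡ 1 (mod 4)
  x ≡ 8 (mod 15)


Moduli 10, 4, 15 are not pairwise coprime, so CRT works modulo lcm(m_i) when all pairwise compatibility conditions hold.
Pairwise compatibility: gcd(m_i, m_j) must divide a_i - a_j for every pair.
Merge one congruence at a time:
  Start: x ≡ 8 (mod 10).
  Combine with x ≡ 1 (mod 4): gcd(10, 4) = 2, and 1 - 8 = -7 is NOT divisible by 2.
    ⇒ system is inconsistent (no integer solution).

No solution (the system is inconsistent).


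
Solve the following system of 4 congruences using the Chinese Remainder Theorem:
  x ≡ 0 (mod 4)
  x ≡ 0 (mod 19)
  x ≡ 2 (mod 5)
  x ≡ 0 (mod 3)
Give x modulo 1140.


Product of moduli M = 4 · 19 · 5 · 3 = 1140.
Merge one congruence at a time:
  Start: x ≡ 0 (mod 4).
  Combine with x ≡ 0 (mod 19); new modulus lcm = 76.
    Write x = 0 + 4·t and substitute into x ≡ 0 (mod 19): 4·t ≡ 0 − 0 = 0 (mod 19).
    The inverse of 4 mod 19 is 5 (since 4·5 = 20 = 1·19 + 1), so t ≡ 5·0 = 0 ≡ 0 (mod 19).
    Then x = 0 + 4·0 = 0, valid modulo lcm(4, 19) = 76: x ≡ 0 (mod 76).
  Combine with x ≡ 2 (mod 5); new modulus lcm = 380.
    Write x = 0 + 76·t and substitute into x ≡ 2 (mod 5): 76·t ≡ 2 − 0 = 2 (mod 5).
    Reduce coefficients mod 5: 1·t ≡ 2 (mod 5).
    So t ≡ 2 (mod 5).
    Then x = 0 + 76·2 = 152, valid modulo lcm(76, 5) = 380: x ≡ 152 (mod 380).
  Combine with x ≡ 0 (mod 3); new modulus lcm = 1140.
    Write x = 152 + 380·t and substitute into x ≡ 0 (mod 3): 380·t ≡ 0 − 152 = -152 (mod 3).
    Reduce coefficients mod 3: 2·t ≡ 1 (mod 3).
    The inverse of 2 mod 3 is 2 (since 2·2 = 4 = 1·3 + 1), so t ≡ 2·1 = 2 ≡ 2 (mod 3).
    Then x = 152 + 380·2 = 912, valid modulo lcm(380, 3) = 1140: x ≡ 912 (mod 1140).
Verify against each original: 912 mod 4 = 0, 912 mod 19 = 0, 912 mod 5 = 2, 912 mod 3 = 0.

x ≡ 912 (mod 1140).


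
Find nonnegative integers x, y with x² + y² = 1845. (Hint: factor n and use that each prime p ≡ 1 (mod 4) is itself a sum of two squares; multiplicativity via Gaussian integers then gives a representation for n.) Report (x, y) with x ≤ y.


Step 1: Factor n = 1845 = 3^2 · 5 · 41.
Step 2: Check the mod-4 condition on each prime factor: 3 ≡ 3 (mod 4), exponent 2 (must be even); 5 ≡ 1 (mod 4), exponent 1; 41 ≡ 1 (mod 4), exponent 1.
All primes ≡ 3 (mod 4) appear to even exponent (or don't appear), so by the two-squares theorem n IS expressible as a sum of two squares.
Step 3: Build a representation. Group n = k² · m with k = 3 and m = 5 · 41 = 205 (a product of primes ≡ 1 (mod 4)); a representation of m scales to one of n via (k·x)² + (k·y)² = k²(x² + y²). Each prime p ≡ 1 (mod 4) is itself a sum of two squares; find a² by testing p − a² for a perfect square:
  5: 5 − 1² = 4 = 2² ⇒ 5 = 1² + 2².
  41: 41 − 1² = 40, 41 − 2² = 37, 41 − 3² = 32, 41 − 4² = 25 = 5² ⇒ 41 = 4² + 5².
  Combine using the Brahmagupta–Fibonacci identity (a² + b²)(c² + d²) = (ac − bd)² + (ad + bc)² = (ac + bd)² + (ad − bc)²:
  5 · 41 = 205: from (1² + 2²)(4² + 5²), take (1·4 − 2·5, 1·5 + 2·4) = (4 − 10, 5 + 8) = (-6, 13); dropping signs (only squares matter) gives (6, 13); check 6² + 13² = 36 + 169 = 205 ✓.
  Scale by k = 3: (3·6, 3·13) = (18, 39).
Step 4: Order so x ≤ y and verify: 18² + 39² = 324 + 1521 = 1845 = n. ✓

n = 1845 = 18² + 39² (one valid representation with x ≤ y).


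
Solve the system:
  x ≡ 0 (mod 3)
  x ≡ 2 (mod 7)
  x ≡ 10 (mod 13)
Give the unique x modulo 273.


Moduli 3, 7, 13 are pairwise coprime; by CRT there is a unique solution modulo M = 3 · 7 · 13 = 273.
Solve pairwise, accumulating the modulus:
  Start with x ≡ 0 (mod 3).
  Combine with x ≡ 2 (mod 7): since gcd(3, 7) = 1, we get a unique residue mod 21.
    Write x = 0 + 3·t and substitute into x ≡ 2 (mod 7): 3·t ≡ 2 − 0 = 2 (mod 7).
    The inverse of 3 mod 7 is 5 (since 3·5 = 15 = 2·7 + 1), so t ≡ 5·2 = 10 ≡ 3 (mod 7).
    Then x = 0 + 3·3 = 9, valid modulo lcm(3, 7) = 21: x ≡ 9 (mod 21).
  Combine with x ≡ 10 (mod 13): since gcd(21, 13) = 1, we get a unique residue mod 273.
    Write x = 9 + 21·t and substitute into x ≡ 10 (mod 13): 21·t ≡ 10 − 9 = 1 (mod 13).
    Reduce coefficients mod 13: 8·t ≡ 1 (mod 13).
    The inverse of 8 mod 13 is 5 (since 8·5 = 40 = 3·13 + 1), so t ≡ 5·1 = 5 ≡ 5 (mod 13).
    Then x = 9 + 21·5 = 114, valid modulo lcm(21, 13) = 273: x ≡ 114 (mod 273).
Verify: 114 mod 3 = 0 ✓, 114 mod 7 = 2 ✓, 114 mod 13 = 10 ✓.

x ≡ 114 (mod 273).


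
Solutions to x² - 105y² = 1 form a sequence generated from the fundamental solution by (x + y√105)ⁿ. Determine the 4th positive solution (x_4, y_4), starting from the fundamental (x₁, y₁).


Step 1: Find the fundamental solution (x₁, y₁) of x² - 105y² = 1.
  Expand √105 as a continued fraction. a₀ = ⌊√105⌋ = 10; iterate m_{k+1} = d_k·a_k − m_k, d_{k+1} = (105 − m_{k+1}²)/d_k, a_{k+1} = ⌊(a₀ + m_{k+1})/d_{k+1}⌋ (starting m₀ = 0, d₀ = 1), with convergents p_k = a_k·p_{k-1} + p_{k-2}, q_k = a_k·q_{k-1} + q_{k-2} (p₋₁ = 1, q₋₁ = 0):
  k = 0: a₀ = 10; p₀/q₀ = 10/1; p₀² − 105·q₀² = 100 − 105 = -5.
  k = 1: m = 10, d = 5, a = ⌊(10 + 10)/5⌋ = 4; p/q = (4·10 + 1)/(4·1 + 0) = 41/4; p² − 105·q² = 1681 − 1680 = 1.
  The first convergent with p² − 105·q² = 1 gives the fundamental solution (x₁, y₁) = (41, 4).
Step 2: Apply the recurrence (x_{n+1}, y_{n+1}) = (x₁x_n + 105y₁y_n, x₁y_n + y₁x_n) repeatedly.
  From (x_1, y_1) = (41, 4): x_2 = 41·41 + 105·4·4 = 3361; y_2 = 41·4 + 4·41 = 328.
  From (x_2, y_2) = (3361, 328): x_3 = 41·3361 + 105·4·328 = 275561; y_3 = 41·328 + 4·3361 = 26892.
  From (x_3, y_3) = (275561, 26892): x_4 = 41·275561 + 105·4·26892 = 22592641; y_4 = 41·26892 + 4·275561 = 2204816.
Step 3: Verify x_4² - 105·y_4² = 510427427354881 - 510427427354880 = 1 (should be 1). ✓

(x_1, y_1) = (41, 4); (x_4, y_4) = (22592641, 2204816).


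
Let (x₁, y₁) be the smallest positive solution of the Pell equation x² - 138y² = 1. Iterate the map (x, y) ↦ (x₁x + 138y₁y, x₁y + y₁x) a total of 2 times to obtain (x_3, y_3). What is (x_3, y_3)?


Step 1: Find the fundamental solution (x₁, y₁) of x² - 138y² = 1.
  Expand √138 as a continued fraction. a₀ = ⌊√138⌋ = 11; iterate m_{k+1} = d_k·a_k − m_k, d_{k+1} = (138 − m_{k+1}²)/d_k, a_{k+1} = ⌊(a₀ + m_{k+1})/d_{k+1}⌋ (starting m₀ = 0, d₀ = 1), with convergents p_k = a_k·p_{k-1} + p_{k-2}, q_k = a_k·q_{k-1} + q_{k-2} (p₋₁ = 1, q₋₁ = 0):
  k = 0: a₀ = 11; p₀/q₀ = 11/1; p₀² − 138·q₀² = 121 − 138 = -17.
  k = 1: m = 11, d = 17, a = ⌊(11 + 11)/17⌋ = 1; p/q = (1·11 + 1)/(1·1 + 0) = 12/1; p² − 138·q² = 144 − 138 = 6.
  k = 2: m = 6, d = 6, a = ⌊(11 + 6)/6⌋ = 2; p/q = (2·12 + 11)/(2·1 + 1) = 35/3; p² − 138·q² = 1225 − 1242 = -17.
  k = 3: m = 6, d = 17, a = ⌊(11 + 6)/17⌋ = 1; p/q = (1·35 + 12)/(1·3 + 1) = 47/4; p² − 138·q² = 2209 − 2208 = 1.
  The first convergent with p² − 138·q² = 1 gives the fundamental solution (x₁, y₁) = (47, 4).
Step 2: Apply the recurrence (x_{n+1}, y_{n+1}) = (x₁x_n + 138y₁y_n, x₁y_n + y₁x_n) repeatedly.
  From (x_1, y_1) = (47, 4): x_2 = 47·47 + 138·4·4 = 4417; y_2 = 47·4 + 4·47 = 376.
  From (x_2, y_2) = (4417, 376): x_3 = 47·4417 + 138·4·376 = 415151; y_3 = 47·376 + 4·4417 = 35340.
Step 3: Verify x_3² - 138·y_3² = 172350352801 - 172350352800 = 1 (should be 1). ✓

(x_1, y_1) = (47, 4); (x_3, y_3) = (415151, 35340).


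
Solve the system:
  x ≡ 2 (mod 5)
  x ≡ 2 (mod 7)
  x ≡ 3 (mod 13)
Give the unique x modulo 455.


Moduli 5, 7, 13 are pairwise coprime; by CRT there is a unique solution modulo M = 5 · 7 · 13 = 455.
Solve pairwise, accumulating the modulus:
  Start with x ≡ 2 (mod 5).
  Combine with x ≡ 2 (mod 7): since gcd(5, 7) = 1, we get a unique residue mod 35.
    Write x = 2 + 5·t and substitute into x ≡ 2 (mod 7): 5·t ≡ 2 − 2 = 0 (mod 7).
    The inverse of 5 mod 7 is 3 (since 5·3 = 15 = 2·7 + 1), so t ≡ 3·0 = 0 ≡ 0 (mod 7).
    Then x = 2 + 5·0 = 2, valid modulo lcm(5, 7) = 35: x ≡ 2 (mod 35).
  Combine with x ≡ 3 (mod 13): since gcd(35, 13) = 1, we get a unique residue mod 455.
    Write x = 2 + 35·t and substitute into x ≡ 3 (mod 13): 35·t ≡ 3 − 2 = 1 (mod 13).
    Reduce coefficients mod 13: 9·t ≡ 1 (mod 13).
    The inverse of 9 mod 13 is 3 (since 9·3 = 27 = 2·13 + 1), so t ≡ 3·1 = 3 ≡ 3 (mod 13).
    Then x = 2 + 35·3 = 107, valid modulo lcm(35, 13) = 455: x ≡ 107 (mod 455).
Verify: 107 mod 5 = 2 ✓, 107 mod 7 = 2 ✓, 107 mod 13 = 3 ✓.

x ≡ 107 (mod 455).


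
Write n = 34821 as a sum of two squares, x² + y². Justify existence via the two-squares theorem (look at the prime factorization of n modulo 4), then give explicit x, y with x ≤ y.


Step 1: Factor n = 34821 = 3^2 · 53 · 73.
Step 2: Check the mod-4 condition on each prime factor: 3 ≡ 3 (mod 4), exponent 2 (must be even); 53 ≡ 1 (mod 4), exponent 1; 73 ≡ 1 (mod 4), exponent 1.
All primes ≡ 3 (mod 4) appear to even exponent (or don't appear), so by the two-squares theorem n IS expressible as a sum of two squares.
Step 3: Build a representation. Group n = k² · m with k = 3 and m = 53 · 73 = 3869 (a product of primes ≡ 1 (mod 4)); a representation of m scales to one of n via (k·x)² + (k·y)² = k²(x² + y²). Each prime p ≡ 1 (mod 4) is itself a sum of two squares; find a² by testing p − a² for a perfect square:
  53: 53 − 1² = 52, 53 − 2² = 49 = 7² ⇒ 53 = 2² + 7².
  73: 73 − 1² = 72, 73 − 2² = 69, 73 − 3² = 64 = 8² ⇒ 73 = 3² + 8².
  Combine using the Brahmagupta–Fibonacci identity (a² + b²)(c² + d²) = (ac − bd)² + (ad + bc)² = (ac + bd)² + (ad − bc)²:
  53 · 73 = 3869: from (2² + 7²)(3² + 8²), take (2·3 − 7·8, 2·8 + 7·3) = (6 − 56, 16 + 21) = (-50, 37); dropping signs (only squares matter) gives (50, 37); check 50² + 37² = 2500 + 1369 = 3869 ✓.
  Scale by k = 3: (3·50, 3·37) = (150, 111).
Step 4: Order so x ≤ y and verify: 111² + 150² = 12321 + 22500 = 34821 = n. ✓

n = 34821 = 111² + 150² (one valid representation with x ≤ y).
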